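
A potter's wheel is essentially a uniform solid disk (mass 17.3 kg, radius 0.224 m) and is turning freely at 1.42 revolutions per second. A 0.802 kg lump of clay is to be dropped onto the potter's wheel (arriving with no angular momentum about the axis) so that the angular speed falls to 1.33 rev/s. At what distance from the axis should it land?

The added mass arrives with no angular momentum about the axis, and any external torque about the axis is negligible, so the system's angular momentum is conserved.
I_p = ½(17.3)(0.224)² = 0.4340 kg·m².
I_p ω_i = (I_p + m r²) ω_f ⇒ m r² = I_p(ω_i/ω_f − 1) = 0.4340(1.42/1.33 − 1) = 0.02937 kg·m².
r = √(0.02937/0.802) = 0.1914 m.

r ≈ 0.191 m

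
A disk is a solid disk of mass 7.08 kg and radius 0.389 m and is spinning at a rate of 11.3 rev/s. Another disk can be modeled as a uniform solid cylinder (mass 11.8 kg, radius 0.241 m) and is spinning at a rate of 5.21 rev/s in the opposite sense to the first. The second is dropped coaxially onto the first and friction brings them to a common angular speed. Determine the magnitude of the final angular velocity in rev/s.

No external torque acts about the common axis, so total angular momentum is conserved.
Moments of inertia: I_A = ½(7.08)(0.389)² = 0.5357 kg·m²; I_B = ½(11.8)(0.241)² = 0.3427 kg·m².
Taking A's sense as positive: L = (0.5357)(11.3) − (0.3427)(5.21) = 4.268 kg·m²·rev/s.
Combined I = 0.5357 + 0.3427 = 0.8784 kg·m².
ω_f = L / I = 4.268 / 0.8784 = 4.859 rev/s.

|ω_f| ≈ 4.86 rev/s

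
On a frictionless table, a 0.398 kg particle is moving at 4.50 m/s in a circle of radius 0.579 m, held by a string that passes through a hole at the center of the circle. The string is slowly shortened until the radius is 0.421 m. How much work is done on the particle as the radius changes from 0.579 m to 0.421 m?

W ≈ 3.59 J

The only horizontal force on the mass is along the cord (radial), so it exerts no torque about the hole and angular momentum m v r is conserved.
v₂ = v₁ r₁ / r₂ = (4.50)(0.579) / (0.421) = 6.189 m/s.
W = ΔKE = ½m(v₂² − v₁²) = 3.592 J.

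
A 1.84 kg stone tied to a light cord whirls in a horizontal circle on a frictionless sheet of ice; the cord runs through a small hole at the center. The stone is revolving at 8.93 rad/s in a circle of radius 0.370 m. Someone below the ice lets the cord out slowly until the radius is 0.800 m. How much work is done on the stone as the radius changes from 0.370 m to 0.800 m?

No torque about the axis ⇒ m r₁² ω₁ = m r₂² ω₂.
ω₂ = ω₁ (r₁/r₂)² = (8.93)(0.370/0.800)² = 1.910 rad/s.
W = ΔKE = ½m(v₂² − v₁²) = -7.895 J.

W ≈ -7.90 J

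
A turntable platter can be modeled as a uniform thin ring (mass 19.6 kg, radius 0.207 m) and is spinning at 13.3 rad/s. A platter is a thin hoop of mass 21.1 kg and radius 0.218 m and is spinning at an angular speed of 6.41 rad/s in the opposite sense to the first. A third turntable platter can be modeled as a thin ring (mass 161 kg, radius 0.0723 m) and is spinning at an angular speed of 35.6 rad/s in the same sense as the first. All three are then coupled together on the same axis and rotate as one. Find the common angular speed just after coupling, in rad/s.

|ω_f| ≈ 12.9 rad/s

The coupling torques are internal; angular momentum about the shared axis is conserved.
Moments of inertia: I_A = (19.6)(0.207)² = 0.8398 kg·m²; I_B = (21.1)(0.218)² = 1.003 kg·m²; I_C = (161)(0.0723)² = 0.8416 kg·m².
Taking A's sense as positive: L = (0.8398)(13.3) − (1.003)(6.41) + (0.8416)(35.6) = 34.70 kg·m²·rad/s.
Combined I = 0.8398 + 1.003 + 0.8416 = 2.684 kg·m².
ω_f = L / I = 34.70 / 2.684 = 12.93 rad/s.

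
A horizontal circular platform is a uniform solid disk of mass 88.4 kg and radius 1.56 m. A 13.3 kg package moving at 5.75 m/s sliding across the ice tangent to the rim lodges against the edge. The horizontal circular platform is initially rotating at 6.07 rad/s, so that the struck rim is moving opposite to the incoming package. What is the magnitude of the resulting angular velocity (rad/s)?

|ω_f| ≈ 3.81 rad/s

The axle reaction passes through the central axle and exerts no torque about it; angular momentum about the central axle is conserved through the impact.
I_p = ½(88.4)(1.56)² = 107.6 kg·m². Taking the sense of the package's angular momentum as positive, L_{package} = m v R = (13.3)(5.75)(1.56) = 119.3 kg·m²/s.
L_i = −I_p ω_p + m v R = −(107.6)(6.07) + 119.3 = -533.6 kg·m²/s.
After sticking, I_f = I_p + m R² = 107.6 + (13.3)(1.56)² = 139.9 kg·m².
ω_f = L_i / I_f = -533.6 / 139.9 = -3.813 rad/s.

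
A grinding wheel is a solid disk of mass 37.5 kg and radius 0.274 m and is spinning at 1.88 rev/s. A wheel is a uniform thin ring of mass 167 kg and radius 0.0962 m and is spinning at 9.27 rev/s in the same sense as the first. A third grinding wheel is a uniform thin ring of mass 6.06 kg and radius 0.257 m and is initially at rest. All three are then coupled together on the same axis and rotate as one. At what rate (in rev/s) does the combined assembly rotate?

|ω_f| ≈ 5.06 rev/s

The coupling torques are internal; angular momentum about the shared axis is conserved.
Moments of inertia: I_A = ½(37.5)(0.274)² = 1.408 kg·m²; I_B = (167)(0.0962)² = 1.545 kg·m²; I_C = (6.06)(0.257)² = 0.4003 kg·m².
Taking A's sense as positive: L = (1.408)(1.88) + (1.545)(9.27) = 16.97 kg·m²·rev/s.
Combined I = 1.408 + 1.545 + 0.4003 = 3.353 kg·m².
ω_f = L / I = 16.97 / 3.353 = 5.061 rev/s.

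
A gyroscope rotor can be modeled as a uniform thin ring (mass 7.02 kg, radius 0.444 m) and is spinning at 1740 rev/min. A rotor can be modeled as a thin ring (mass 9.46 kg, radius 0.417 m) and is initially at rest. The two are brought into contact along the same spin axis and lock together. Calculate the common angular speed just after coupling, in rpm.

|ω_f| ≈ 795 rpm

The coupling torques are internal; angular momentum about the shared axis is conserved.
Moments of inertia: I_A = (7.02)(0.444)² = 1.384 kg·m²; I_B = (9.46)(0.417)² = 1.645 kg·m².
Taking A's sense as positive: L = (1.384)(1740) = 2408 kg·m²·rpm.
Combined I = 1.384 + 1.645 = 3.029 kg·m².
ω_f = L / I = 2408 / 3.029 = 795.0 rpm.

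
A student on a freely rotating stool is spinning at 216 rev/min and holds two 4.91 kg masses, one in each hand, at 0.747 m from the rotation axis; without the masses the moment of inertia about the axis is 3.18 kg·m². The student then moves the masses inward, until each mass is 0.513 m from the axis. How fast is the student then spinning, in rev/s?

With no external torque about the axis, L is conserved: I₁ω₁ = I₂ω₂.
I₁ = 3.18 + 2(4.91)(0.747)² = 8.660 kg·m²; I₂ = 3.18 + 2(4.91)(0.513)² = 5.764 kg·m².
ω₂ = I₁ω₁ / I₂ = (8.660)(216 rpm) / (5.764) = 324.5 rpm = 5.408 rev/s.

ω₂ ≈ 5.41 rev/s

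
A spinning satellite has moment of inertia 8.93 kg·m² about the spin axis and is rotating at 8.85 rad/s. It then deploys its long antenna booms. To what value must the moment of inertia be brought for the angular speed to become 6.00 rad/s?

I₂ ≈ 13.2 kg·m²

No external torque acts about the spin axis, so angular momentum is conserved.
I₂ = I₁ω₁ / ω₂ = (8.93)(8.85) / (6.00) = 13.17 kg·m².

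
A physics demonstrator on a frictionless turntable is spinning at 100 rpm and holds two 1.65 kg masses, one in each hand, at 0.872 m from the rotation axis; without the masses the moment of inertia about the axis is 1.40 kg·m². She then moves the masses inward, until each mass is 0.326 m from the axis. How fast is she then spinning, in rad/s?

No external torque acts about the spin axis, so angular momentum is conserved.
I₁ = 1.40 + 2(1.65)(0.872)² = 3.909 kg·m²; I₂ = 1.40 + 2(1.65)(0.326)² = 1.751 kg·m².
ω₂ = I₁ω₁ / I₂ = (3.909)(100 rpm) / (1.751) = 223.3 rpm = 23.38 rad/s.

ω₂ ≈ 23.4 rad/s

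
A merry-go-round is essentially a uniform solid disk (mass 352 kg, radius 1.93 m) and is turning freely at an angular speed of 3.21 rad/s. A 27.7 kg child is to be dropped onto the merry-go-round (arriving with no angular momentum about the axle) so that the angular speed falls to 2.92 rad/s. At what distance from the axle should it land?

No external torque acts about the axle; L_before = L_after.
I_p = ½(352)(1.93)² = 655.6 kg·m².
I_p ω_i = (I_p + m r²) ω_f ⇒ m r² = I_p(ω_i/ω_f − 1) = 655.6(3.21/2.92 − 1) = 65.11 kg·m².
r = √(65.11/27.7) = 1.533 m.

r ≈ 1.53 m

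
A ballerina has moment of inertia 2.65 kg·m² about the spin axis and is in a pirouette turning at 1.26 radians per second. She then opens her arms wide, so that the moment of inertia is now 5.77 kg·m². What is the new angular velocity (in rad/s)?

With no external torque about the axis, L is conserved: I₁ω₁ = I₂ω₂.
ω₂ = I₁ω₁ / I₂ = (2.650)(1.26 rad/s) / (5.770) = 0.5787 rad/s.

ω₂ ≈ 0.579 rad/s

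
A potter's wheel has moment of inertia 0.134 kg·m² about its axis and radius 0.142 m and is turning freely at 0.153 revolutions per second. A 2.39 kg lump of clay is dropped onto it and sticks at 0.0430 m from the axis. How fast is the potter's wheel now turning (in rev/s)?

No external torque acts about the axis; L_before = L_after.
Added inertia Σmr² = (2.39)(0.0430)² = 0.004419 kg·m²; I_f = 0.1340 + 0.004419 = 0.1384 kg·m².
ω_f = I_p ω_i / I_f = (0.1340)(0.153) / 0.1384 = 0.1481 rev/s.

ω_f ≈ 0.148 rev/s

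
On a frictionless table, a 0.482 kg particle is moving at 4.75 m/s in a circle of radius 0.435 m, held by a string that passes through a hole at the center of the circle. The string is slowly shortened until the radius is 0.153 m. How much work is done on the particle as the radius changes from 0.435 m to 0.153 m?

Central (radial) force ⇒ zero torque about the center ⇒ m v r is constant.
v₂ = v₁ r₁ / r₂ = (4.75)(0.435) / (0.153) = 13.50 m/s.
W = ΔKE = ½m(v₂² − v₁²) = 38.52 J.

W ≈ 38.5 J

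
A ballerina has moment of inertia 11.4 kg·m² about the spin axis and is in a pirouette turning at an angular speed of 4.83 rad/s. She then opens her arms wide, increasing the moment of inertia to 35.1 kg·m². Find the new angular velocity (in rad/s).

No external torque acts about the spin axis, so angular momentum is conserved.
ω₂ = I₁ω₁ / I₂ = (11.40)(4.83 rad/s) / (35.10) = 1.569 rad/s.

ω₂ ≈ 1.57 rad/s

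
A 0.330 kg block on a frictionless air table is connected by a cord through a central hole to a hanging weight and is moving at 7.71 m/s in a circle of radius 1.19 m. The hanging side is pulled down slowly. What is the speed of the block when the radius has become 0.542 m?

The only horizontal force on the mass is along the cord (radial), so it exerts no torque about the hole and angular momentum m v r is conserved.
v₂ = v₁ r₁ / r₂ = (7.71)(1.19) / (0.542) = 16.93 m/s.

v₂ ≈ 16.9 m/s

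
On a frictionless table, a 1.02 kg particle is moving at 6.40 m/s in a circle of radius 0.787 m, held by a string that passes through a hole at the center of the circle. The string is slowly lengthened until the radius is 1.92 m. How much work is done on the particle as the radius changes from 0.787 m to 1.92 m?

W ≈ -17.4 J

The only horizontal force on the mass is along the cord (radial), so it exerts no torque about the hole and angular momentum m v r is conserved.
v₂ = v₁ r₁ / r₂ = (6.40)(0.787) / (1.92) = 2.623 m/s.
W = ΔKE = ½m(v₂² − v₁²) = -17.38 J.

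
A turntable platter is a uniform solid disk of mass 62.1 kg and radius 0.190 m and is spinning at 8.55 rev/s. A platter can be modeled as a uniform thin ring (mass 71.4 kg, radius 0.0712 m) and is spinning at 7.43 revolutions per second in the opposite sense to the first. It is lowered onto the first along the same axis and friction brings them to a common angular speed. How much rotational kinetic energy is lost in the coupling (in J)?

ΔKE lost ≈ 1380 J

The coupling torques are internal; angular momentum about the shared axis is conserved.
Moments of inertia: I_A = ½(62.1)(0.190)² = 1.121 kg·m²; I_B = (71.4)(0.0712)² = 0.3620 kg·m².
Taking A's sense as positive: L = (1.121)(8.55) − (0.3620)(7.43) = 6.894 kg·m²·rev/s.
Combined I = 1.121 + 0.3620 = 1.483 kg·m².
ω_f = L / I = 6.894 / 1.483 = 4.649 rev/s.
KE_i = ½ΣIω² = 2012 J; KE_f = ½(1.483)(29.21)² = 632.7 J.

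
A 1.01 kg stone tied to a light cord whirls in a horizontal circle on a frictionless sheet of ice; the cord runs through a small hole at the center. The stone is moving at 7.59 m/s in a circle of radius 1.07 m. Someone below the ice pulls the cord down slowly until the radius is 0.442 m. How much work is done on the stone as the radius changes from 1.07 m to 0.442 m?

The only horizontal force on the mass is along the cord (radial), so it exerts no torque about the hole and angular momentum m v r is conserved.
v₂ = v₁ r₁ / r₂ = (7.59)(1.07) / (0.442) = 18.37 m/s.
W = ΔKE = ½m(v₂² − v₁²) = 141.4 J.

W ≈ 141 J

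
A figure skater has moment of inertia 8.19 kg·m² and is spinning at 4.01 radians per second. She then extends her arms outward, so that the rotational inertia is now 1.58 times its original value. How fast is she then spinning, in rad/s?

ω₂ ≈ 2.54 rad/s

No external torque acts about the spin axis, so angular momentum is conserved.
I₂ = 1.58 × 8.19 = 12.94 kg·m².
ω₂ = I₁ω₁ / I₂ = (8.190)(4.01 rad/s) / (12.94) = 2.538 rad/s.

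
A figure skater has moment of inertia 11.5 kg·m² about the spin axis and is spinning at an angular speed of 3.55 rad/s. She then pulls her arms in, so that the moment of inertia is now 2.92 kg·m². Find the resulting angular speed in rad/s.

ω₂ ≈ 14.0 rad/s

With no external torque about the axis, L is conserved: I₁ω₁ = I₂ω₂.
ω₂ = I₁ω₁ / I₂ = (11.50)(3.55 rad/s) / (2.920) = 13.98 rad/s.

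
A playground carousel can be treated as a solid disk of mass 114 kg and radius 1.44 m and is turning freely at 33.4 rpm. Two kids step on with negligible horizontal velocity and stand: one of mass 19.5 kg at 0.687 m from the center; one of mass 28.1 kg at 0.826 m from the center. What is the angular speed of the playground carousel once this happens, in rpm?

ω_f ≈ 26.9 rpm

No external torque acts about the center; L_before = L_after.
I_p = ½(114)(1.44)² = 118.2 kg·m².
Added inertia Σmr² = (19.5)(0.687)² + (28.1)(0.826)² = 28.38 kg·m²; I_f = 118.2 + 28.38 = 146.6 kg·m².
ω_f = I_p ω_i / I_f = (118.2)(33.4) / 146.6 = 26.93 rpm.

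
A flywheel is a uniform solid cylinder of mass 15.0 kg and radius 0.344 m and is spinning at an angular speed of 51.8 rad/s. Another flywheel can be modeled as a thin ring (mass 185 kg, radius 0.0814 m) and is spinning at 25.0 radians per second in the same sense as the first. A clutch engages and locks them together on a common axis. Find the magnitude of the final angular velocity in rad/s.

|ω_f| ≈ 36.3 rad/s

The coupling torques are internal; angular momentum about the shared axis is conserved.
Moments of inertia: I_A = ½(15.0)(0.344)² = 0.8875 kg·m²; I_B = (185)(0.0814)² = 1.226 kg·m².
Taking A's sense as positive: L = (0.8875)(51.8) + (1.226)(25.0) = 76.62 kg·m²·rad/s.
Combined I = 0.8875 + 1.226 = 2.113 kg·m².
ω_f = L / I = 76.62 / 2.113 = 36.26 rad/s.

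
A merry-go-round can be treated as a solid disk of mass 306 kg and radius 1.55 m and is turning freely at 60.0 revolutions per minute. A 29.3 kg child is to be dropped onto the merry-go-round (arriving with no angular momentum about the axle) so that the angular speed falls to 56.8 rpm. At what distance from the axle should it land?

The added mass arrives with no angular momentum about the axle, and any external torque about the axle is negligible, so the system's angular momentum is conserved.
I_p = ½(306)(1.55)² = 367.6 kg·m².
I_p ω_i = (I_p + m r²) ω_f ⇒ m r² = I_p(ω_i/ω_f − 1) = 367.6(60.0/56.8 − 1) = 20.71 kg·m².
r = √(20.71/29.3) = 0.8407 m.

r ≈ 0.841 m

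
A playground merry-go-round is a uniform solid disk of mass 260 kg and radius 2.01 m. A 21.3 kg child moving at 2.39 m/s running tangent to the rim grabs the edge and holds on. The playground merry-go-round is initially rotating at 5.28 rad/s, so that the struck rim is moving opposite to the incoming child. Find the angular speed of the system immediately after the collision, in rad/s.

|ω_f| ≈ 4.37 rad/s

About the axle the impulsive forces during the collision are internal, so angular momentum about that axis is conserved.
I_p = ½(260)(2.01)² = 525.2 kg·m². Taking the sense of the child's angular momentum as positive, L_{child} = m v R = (21.3)(2.39)(2.01) = 102.3 kg·m²/s.
L_i = −I_p ω_p + m v R = −(525.2)(5.28) + 102.3 = -2671 kg·m²/s.
After sticking, I_f = I_p + m R² = 525.2 + (21.3)(2.01)² = 611.3 kg·m².
ω_f = L_i / I_f = -2671 / 611.3 = -4.369 rad/s.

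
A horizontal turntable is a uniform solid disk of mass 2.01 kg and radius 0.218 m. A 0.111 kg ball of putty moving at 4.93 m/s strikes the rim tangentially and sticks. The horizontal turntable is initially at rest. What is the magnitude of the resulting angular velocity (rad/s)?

The axle reaction passes through the axle and exerts no torque about it; angular momentum about the axle is conserved through the impact.
I_p = ½(2.01)(0.218)² = 0.04776 kg·m². Taking the sense of the ball of putty's angular momentum as positive, L_{ball} = m v R = (0.111)(4.93)(0.218) = 0.1193 kg·m²/s.
L_i = 0 + 0.1193 = 0.1193 kg·m²/s.
After sticking, I_f = I_p + m R² = 0.04776 + (0.111)(0.218)² = 0.05304 kg·m².
ω_f = L_i / I_f = 0.1193 / 0.05304 = 2.249 rad/s.

|ω_f| ≈ 2.25 rad/s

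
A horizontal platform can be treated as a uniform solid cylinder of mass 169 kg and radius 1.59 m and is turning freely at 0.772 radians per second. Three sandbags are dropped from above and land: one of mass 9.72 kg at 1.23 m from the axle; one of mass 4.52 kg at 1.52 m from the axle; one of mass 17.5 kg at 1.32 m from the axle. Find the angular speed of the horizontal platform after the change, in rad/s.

The added mass arrives with no angular momentum about the axle, and any external torque about the axle is negligible, so the system's angular momentum is conserved.
I_p = ½(169)(1.59)² = 213.6 kg·m².
Added inertia Σmr² = (9.72)(1.23)² + (4.52)(1.52)² + (17.5)(1.32)² = 55.64 kg·m²; I_f = 213.6 + 55.64 = 269.3 kg·m².
ω_f = I_p ω_i / I_f = (213.6)(0.772) / 269.3 = 0.6125 rad/s.

ω_f ≈ 0.612 rad/s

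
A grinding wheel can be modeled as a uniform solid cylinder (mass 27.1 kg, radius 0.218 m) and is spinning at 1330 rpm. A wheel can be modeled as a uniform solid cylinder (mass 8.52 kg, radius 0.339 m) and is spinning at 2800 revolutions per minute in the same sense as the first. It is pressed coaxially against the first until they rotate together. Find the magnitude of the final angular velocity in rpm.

The coupling torques are internal; angular momentum about the shared axis is conserved.
Moments of inertia: I_A = ½(27.1)(0.218)² = 0.6440 kg·m²; I_B = ½(8.52)(0.339)² = 0.4896 kg·m².
Taking A's sense as positive: L = (0.6440)(1330) + (0.4896)(2800) = 2227 kg·m²·rpm.
Combined I = 0.6440 + 0.4896 = 1.134 kg·m².
ω_f = L / I = 2227 / 1.134 = 1965 rpm.

|ω_f| ≈ 1960 rpm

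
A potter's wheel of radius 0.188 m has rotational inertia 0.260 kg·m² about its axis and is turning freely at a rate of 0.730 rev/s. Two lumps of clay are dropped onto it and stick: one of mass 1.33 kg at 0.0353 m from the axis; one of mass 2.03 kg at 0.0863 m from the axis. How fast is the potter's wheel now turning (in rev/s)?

ω_f ≈ 0.686 rev/s

No external torque acts about the axis; L_before = L_after.
Added inertia Σmr² = (1.33)(0.0353)² + (2.03)(0.0863)² = 0.01678 kg·m²; I_f = 0.2600 + 0.01678 = 0.2768 kg·m².
ω_f = I_p ω_i / I_f = (0.2600)(0.730) / 0.2768 = 0.6858 rev/s.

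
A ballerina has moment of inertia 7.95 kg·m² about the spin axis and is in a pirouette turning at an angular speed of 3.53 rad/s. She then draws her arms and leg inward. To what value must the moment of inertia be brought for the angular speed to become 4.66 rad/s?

Angular momentum about the spin axis is conserved since the torque about it is zero.
I₂ = I₁ω₁ / ω₂ = (7.95)(3.53) / (4.66) = 6.022 kg·m².

I₂ ≈ 6.02 kg·m²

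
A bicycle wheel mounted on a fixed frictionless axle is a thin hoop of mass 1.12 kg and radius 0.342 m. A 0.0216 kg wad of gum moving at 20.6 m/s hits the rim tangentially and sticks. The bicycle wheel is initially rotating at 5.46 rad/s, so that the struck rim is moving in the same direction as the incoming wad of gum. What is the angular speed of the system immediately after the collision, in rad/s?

|ω_f| ≈ 6.50 rad/s

About the axle the impulsive forces during the collision are internal, so angular momentum about that axis is conserved.
I_p = (1.12)(0.342)² = 0.1310 kg·m². Taking the sense of the wad of gum's angular momentum as positive, L_{wad} = m v R = (0.0216)(20.6)(0.342) = 0.1522 kg·m²/s.
L_i = +I_p ω_p + m v R = +(0.1310)(5.46) + 0.1522 = 0.8674 kg·m²/s.
After sticking, I_f = I_p + m R² = 0.1310 + (0.0216)(0.342)² = 0.1335 kg·m².
ω_f = L_i / I_f = 0.8674 / 0.1335 = 6.496 rad/s.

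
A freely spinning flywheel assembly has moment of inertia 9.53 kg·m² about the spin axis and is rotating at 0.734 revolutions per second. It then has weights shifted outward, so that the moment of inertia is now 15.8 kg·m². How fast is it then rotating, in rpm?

Angular momentum about the spin axis is conserved since the torque about it is zero.
ω₂ = I₁ω₁ / I₂ = (9.530)(0.734 rev/s) / (15.80) = 0.4427 rev/s = 26.56 rpm.

ω₂ ≈ 26.6 rpm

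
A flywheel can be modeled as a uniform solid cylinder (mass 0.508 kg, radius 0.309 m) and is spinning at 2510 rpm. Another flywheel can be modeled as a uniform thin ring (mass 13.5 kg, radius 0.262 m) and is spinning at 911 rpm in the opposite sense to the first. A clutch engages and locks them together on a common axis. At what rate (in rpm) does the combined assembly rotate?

|ω_f| ≈ 824 rpm

No external torque acts about the common axis, so total angular momentum is conserved.
Moments of inertia: I_A = ½(0.508)(0.309)² = 0.02425 kg·m²; I_B = (13.5)(0.262)² = 0.9267 kg·m².
Taking A's sense as positive: L = (0.02425)(2510) − (0.9267)(911) = -783.3 kg·m²·rpm.
Combined I = 0.02425 + 0.9267 = 0.9509 kg·m².
ω_f = L / I = -783.3 / 0.9509 = -823.8 rpm.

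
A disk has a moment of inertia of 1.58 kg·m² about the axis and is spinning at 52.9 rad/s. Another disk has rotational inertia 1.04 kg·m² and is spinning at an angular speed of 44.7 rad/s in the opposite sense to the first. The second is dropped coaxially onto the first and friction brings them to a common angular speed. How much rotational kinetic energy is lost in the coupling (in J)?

ΔKE lost ≈ 2990 J

No external torque acts about the common axis, so total angular momentum is conserved.
Taking A's sense as positive: L = (1.580)(52.9) − (1.040)(44.7) = 37.09 kg·m²·rad/s.
Combined I = 1.580 + 1.040 = 2.620 kg·m².
ω_f = L / I = 37.09 / 2.620 = 14.16 rad/s.
KE_i = ½ΣIω² = 3250 J; KE_f = ½(2.620)(14.16)² = 262.6 J.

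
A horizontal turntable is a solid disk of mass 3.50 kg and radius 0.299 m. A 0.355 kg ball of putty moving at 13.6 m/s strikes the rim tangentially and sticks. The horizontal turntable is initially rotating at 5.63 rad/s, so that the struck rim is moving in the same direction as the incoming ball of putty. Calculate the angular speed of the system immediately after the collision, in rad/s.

About the axle the impulsive forces during the collision are internal, so angular momentum about that axis is conserved.
I_p = ½(3.50)(0.299)² = 0.1565 kg·m². Taking the sense of the ball of putty's angular momentum as positive, L_{ball} = m v R = (0.355)(13.6)(0.299) = 1.444 kg·m²/s.
L_i = +I_p ω_p + m v R = +(0.1565)(5.63) + 1.444 = 2.324 kg·m²/s.
After sticking, I_f = I_p + m R² = 0.1565 + (0.355)(0.299)² = 0.1882 kg·m².
ω_f = L_i / I_f = 2.324 / 0.1882 = 12.35 rad/s.

|ω_f| ≈ 12.4 rad/s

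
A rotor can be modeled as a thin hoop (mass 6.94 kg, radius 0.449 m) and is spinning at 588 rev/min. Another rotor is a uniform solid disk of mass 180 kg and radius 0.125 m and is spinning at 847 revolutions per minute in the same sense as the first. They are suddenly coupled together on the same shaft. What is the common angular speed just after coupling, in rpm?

No external torque acts about the common axis, so total angular momentum is conserved.
Moments of inertia: I_A = (6.94)(0.449)² = 1.399 kg·m²; I_B = ½(180)(0.125)² = 1.406 kg·m².
Taking A's sense as positive: L = (1.399)(588) + (1.406)(847) = 2014 kg·m²·rpm.
Combined I = 1.399 + 1.406 = 2.805 kg·m².
ω_f = L / I = 2014 / 2.805 = 717.8 rpm.

|ω_f| ≈ 718 rpm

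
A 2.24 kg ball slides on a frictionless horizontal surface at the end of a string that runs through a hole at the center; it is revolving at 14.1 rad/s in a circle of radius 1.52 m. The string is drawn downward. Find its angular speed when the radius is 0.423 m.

ω₂ ≈ 182 rad/s

No torque about the axis ⇒ m r₁² ω₁ = m r₂² ω₂.
ω₂ = ω₁ (r₁/r₂)² = (14.1)(1.52/0.423)² = 182.1 rad/s.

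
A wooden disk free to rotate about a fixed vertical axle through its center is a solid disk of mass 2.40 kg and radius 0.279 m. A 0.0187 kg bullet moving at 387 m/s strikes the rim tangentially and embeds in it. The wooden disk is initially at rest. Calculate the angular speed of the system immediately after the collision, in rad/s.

|ω_f| ≈ 21.3 rad/s

About the axle the impulsive forces during the collision are internal, so angular momentum about that axis is conserved.
I_p = ½(2.40)(0.279)² = 0.09341 kg·m². Taking the sense of the bullet's angular momentum as positive, L_{bullet} = m v R = (0.0187)(387)(0.279) = 2.019 kg·m²/s.
L_i = 0 + 2.019 = 2.019 kg·m²/s.
After sticking, I_f = I_p + m R² = 0.09341 + (0.0187)(0.279)² = 0.09486 kg·m².
ω_f = L_i / I_f = 2.019 / 0.09486 = 21.28 rad/s.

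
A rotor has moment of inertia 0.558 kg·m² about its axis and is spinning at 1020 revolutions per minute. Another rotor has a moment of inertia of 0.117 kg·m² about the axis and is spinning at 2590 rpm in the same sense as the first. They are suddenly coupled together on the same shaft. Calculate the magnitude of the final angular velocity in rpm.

|ω_f| ≈ 1290 rpm

The coupling torques are internal; angular momentum about the shared axis is conserved.
Taking A's sense as positive: L = (0.5580)(1020) + (0.1170)(2590) = 872.2 kg·m²·rpm.
Combined I = 0.5580 + 0.1170 = 0.6750 kg·m².
ω_f = L / I = 872.2 / 0.6750 = 1292 rpm.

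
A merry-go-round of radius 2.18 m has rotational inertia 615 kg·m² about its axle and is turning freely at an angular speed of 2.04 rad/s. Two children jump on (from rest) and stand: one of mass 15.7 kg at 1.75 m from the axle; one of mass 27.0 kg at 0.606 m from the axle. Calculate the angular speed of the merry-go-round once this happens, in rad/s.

ω_f ≈ 1.86 rad/s

The added mass arrives with no angular momentum about the axle, and any external torque about the axle is negligible, so the system's angular momentum is conserved.
Added inertia Σmr² = (15.7)(1.75)² + (27.0)(0.606)² = 58.00 kg·m²; I_f = 615.0 + 58.00 = 673.0 kg·m².
ω_f = I_p ω_i / I_f = (615.0)(2.04) / 673.0 = 1.864 rad/s.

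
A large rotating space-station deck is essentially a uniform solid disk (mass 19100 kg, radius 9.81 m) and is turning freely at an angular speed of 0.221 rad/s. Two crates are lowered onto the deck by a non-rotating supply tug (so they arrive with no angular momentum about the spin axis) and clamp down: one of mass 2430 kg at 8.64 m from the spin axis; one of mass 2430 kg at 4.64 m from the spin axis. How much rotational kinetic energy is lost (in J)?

The added mass arrives with no angular momentum about the spin axis, and any external torque about the spin axis is negligible, so the system's angular momentum is conserved.
I_p = ½(19100)(9.81)² = 9.191e+05 kg·m².
Added inertia Σmr² = (2430)(8.64)² + (2430)(4.64)² = 2.337e+05 kg·m²; I_f = 9.191e+05 + 2.337e+05 = 1.153e+06 kg·m².
ω_f = I_p ω_i / I_f = (9.191e+05)(0.221) / 1.153e+06 = 0.1762 rad/s.
KE_i = ½(9.191e+05)(0.2210 rad/s)² = 22440 J; KE_f = ½(1.153e+06)(0.1762)² = 17890 J.

energy lost ≈ 4550 J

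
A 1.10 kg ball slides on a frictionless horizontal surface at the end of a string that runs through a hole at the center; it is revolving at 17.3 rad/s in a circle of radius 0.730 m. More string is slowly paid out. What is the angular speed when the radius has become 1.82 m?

ω₂ ≈ 2.78 rad/s

No torque about the axis ⇒ m r₁² ω₁ = m r₂² ω₂.
ω₂ = ω₁ (r₁/r₂)² = (17.3)(0.730/1.82)² = 2.783 rad/s.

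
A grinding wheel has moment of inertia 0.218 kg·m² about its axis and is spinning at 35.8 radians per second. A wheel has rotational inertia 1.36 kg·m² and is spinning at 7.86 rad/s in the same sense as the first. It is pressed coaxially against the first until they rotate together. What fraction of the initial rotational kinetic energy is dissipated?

fraction ≈ 0.404

No external torque acts about the common axis, so total angular momentum is conserved.
Taking A's sense as positive: L = (0.2180)(35.8) + (1.360)(7.86) = 18.49 kg·m²·rad/s.
Combined I = 0.2180 + 1.360 = 1.578 kg·m².
ω_f = L / I = 18.49 / 1.578 = 11.72 rad/s.
KE_i = ½ΣIω² = 181.7 J; KE_f = ½(1.578)(11.72)² = 108.4 J.
Fraction dissipated = (KE_i − KE_f)/KE_i = 0.4036.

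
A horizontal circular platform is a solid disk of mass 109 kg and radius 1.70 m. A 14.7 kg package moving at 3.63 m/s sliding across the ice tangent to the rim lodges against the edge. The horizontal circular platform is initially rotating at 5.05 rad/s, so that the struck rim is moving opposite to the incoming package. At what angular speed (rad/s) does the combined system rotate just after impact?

|ω_f| ≈ 3.52 rad/s

The axle reaction passes through the central axle and exerts no torque about it; angular momentum about the central axle is conserved through the impact.
I_p = ½(109)(1.70)² = 157.5 kg·m². Taking the sense of the package's angular momentum as positive, L_{package} = m v R = (14.7)(3.63)(1.70) = 90.71 kg·m²/s.
L_i = −I_p ω_p + m v R = −(157.5)(5.05) + 90.71 = -704.7 kg·m²/s.
After sticking, I_f = I_p + m R² = 157.5 + (14.7)(1.70)² = 200.0 kg·m².
ω_f = L_i / I_f = -704.7 / 200.0 = -3.524 rad/s.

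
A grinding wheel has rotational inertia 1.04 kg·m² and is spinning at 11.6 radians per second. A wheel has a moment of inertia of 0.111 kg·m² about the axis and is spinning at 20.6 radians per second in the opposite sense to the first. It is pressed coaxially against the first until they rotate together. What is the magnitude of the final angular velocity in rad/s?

No external torque acts about the common axis, so total angular momentum is conserved.
Taking A's sense as positive: L = (1.040)(11.6) − (0.1110)(20.6) = 9.777 kg·m²·rad/s.
Combined I = 1.040 + 0.1110 = 1.151 kg·m².
ω_f = L / I = 9.777 / 1.151 = 8.495 rad/s.

|ω_f| ≈ 8.49 rad/s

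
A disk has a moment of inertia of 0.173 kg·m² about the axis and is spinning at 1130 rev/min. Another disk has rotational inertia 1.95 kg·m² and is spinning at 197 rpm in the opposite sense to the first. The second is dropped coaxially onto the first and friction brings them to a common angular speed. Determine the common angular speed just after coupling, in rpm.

No external torque acts about the common axis, so total angular momentum is conserved.
Taking A's sense as positive: L = (0.1730)(1130) − (1.950)(197) = -188.7 kg·m²·rpm.
Combined I = 0.1730 + 1.950 = 2.123 kg·m².
ω_f = L / I = -188.7 / 2.123 = -88.86 rpm.

|ω_f| ≈ 88.9 rpm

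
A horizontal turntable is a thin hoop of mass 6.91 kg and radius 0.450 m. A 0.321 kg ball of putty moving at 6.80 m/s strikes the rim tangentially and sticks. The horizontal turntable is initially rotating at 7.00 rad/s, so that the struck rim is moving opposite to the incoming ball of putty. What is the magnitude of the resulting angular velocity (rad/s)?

About the axle the impulsive forces during the collision are internal, so angular momentum about that axis is conserved.
I_p = (6.91)(0.450)² = 1.399 kg·m². Taking the sense of the ball of putty's angular momentum as positive, L_{ball} = m v R = (0.321)(6.80)(0.450) = 0.9823 kg·m²/s.
L_i = −I_p ω_p + m v R = −(1.399)(7.00) + 0.9823 = -8.813 kg·m²/s.
After sticking, I_f = I_p + m R² = 1.399 + (0.321)(0.450)² = 1.464 kg·m².
ω_f = L_i / I_f = -8.813 / 1.464 = -6.018 rad/s.

|ω_f| ≈ 6.02 rad/s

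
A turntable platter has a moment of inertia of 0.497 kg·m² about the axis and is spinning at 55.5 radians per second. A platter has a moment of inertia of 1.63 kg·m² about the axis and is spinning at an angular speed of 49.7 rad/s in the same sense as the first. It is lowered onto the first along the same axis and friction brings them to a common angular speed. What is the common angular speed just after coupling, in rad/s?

|ω_f| ≈ 51.1 rad/s

No external torque acts about the common axis, so total angular momentum is conserved.
Taking A's sense as positive: L = (0.4970)(55.5) + (1.630)(49.7) = 108.6 kg·m²·rad/s.
Combined I = 0.4970 + 1.630 = 2.127 kg·m².
ω_f = L / I = 108.6 / 2.127 = 51.06 rad/s.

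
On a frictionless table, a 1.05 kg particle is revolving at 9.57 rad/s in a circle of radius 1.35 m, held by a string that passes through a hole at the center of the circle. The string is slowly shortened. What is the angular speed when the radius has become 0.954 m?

ω₂ ≈ 19.2 rad/s

No torque about the axis ⇒ m r₁² ω₁ = m r₂² ω₂.
ω₂ = ω₁ (r₁/r₂)² = (9.57)(1.35/0.954)² = 19.16 rad/s.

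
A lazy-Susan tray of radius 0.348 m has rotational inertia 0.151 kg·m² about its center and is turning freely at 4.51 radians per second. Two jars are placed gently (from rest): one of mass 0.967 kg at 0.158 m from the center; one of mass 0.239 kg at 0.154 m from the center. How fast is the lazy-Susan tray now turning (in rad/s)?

No external torque acts about the center; L_before = L_after.
Added inertia Σmr² = (0.967)(0.158)² + (0.239)(0.154)² = 0.02981 kg·m²; I_f = 0.1510 + 0.02981 = 0.1808 kg·m².
ω_f = I_p ω_i / I_f = (0.1510)(4.51) / 0.1808 = 3.766 rad/s.

ω_f ≈ 3.77 rad/s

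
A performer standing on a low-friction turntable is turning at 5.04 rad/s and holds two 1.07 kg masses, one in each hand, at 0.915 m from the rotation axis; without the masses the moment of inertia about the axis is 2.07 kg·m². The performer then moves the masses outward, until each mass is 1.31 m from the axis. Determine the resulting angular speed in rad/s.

ω₂ ≈ 3.39 rad/s

No external torque acts about the spin axis, so angular momentum is conserved.
I₁ = 2.07 + 2(1.07)(0.915)² = 3.862 kg·m²; I₂ = 2.07 + 2(1.07)(1.31)² = 5.742 kg·m².
ω₂ = I₁ω₁ / I₂ = (3.862)(5.04 rad/s) / (5.742) = 3.389 rad/s.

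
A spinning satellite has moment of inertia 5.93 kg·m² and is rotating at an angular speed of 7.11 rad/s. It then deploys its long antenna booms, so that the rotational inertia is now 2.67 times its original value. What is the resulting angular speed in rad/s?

No external torque acts about the spin axis, so angular momentum is conserved.
I₂ = 2.67 × 5.93 = 15.83 kg·m².
ω₂ = I₁ω₁ / I₂ = (5.930)(7.11 rad/s) / (15.83) = 2.663 rad/s.

ω₂ ≈ 2.66 rad/s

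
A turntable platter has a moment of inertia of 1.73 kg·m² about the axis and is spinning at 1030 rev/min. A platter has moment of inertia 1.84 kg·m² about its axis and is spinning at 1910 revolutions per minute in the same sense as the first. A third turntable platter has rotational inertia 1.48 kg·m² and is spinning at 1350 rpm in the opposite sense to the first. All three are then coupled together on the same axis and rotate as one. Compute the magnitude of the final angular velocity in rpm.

|ω_f| ≈ 653 rpm

The coupling torques are internal; angular momentum about the shared axis is conserved.
Taking A's sense as positive: L = (1.730)(1030) + (1.840)(1910) − (1.480)(1350) = 3298 kg·m²·rpm.
Combined I = 1.730 + 1.840 + 1.480 = 5.050 kg·m².
ω_f = L / I = 3298 / 5.050 = 653.1 rpm.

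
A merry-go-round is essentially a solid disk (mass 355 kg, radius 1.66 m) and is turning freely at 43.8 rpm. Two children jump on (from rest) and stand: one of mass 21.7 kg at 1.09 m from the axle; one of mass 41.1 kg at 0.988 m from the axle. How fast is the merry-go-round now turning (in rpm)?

ω_f ≈ 38.6 rpm

The added mass arrives with no angular momentum about the axle, and any external torque about the axle is negligible, so the system's angular momentum is conserved.
I_p = ½(355)(1.66)² = 489.1 kg·m².
Added inertia Σmr² = (21.7)(1.09)² + (41.1)(0.988)² = 65.90 kg·m²; I_f = 489.1 + 65.90 = 555.0 kg·m².
ω_f = I_p ω_i / I_f = (489.1)(43.8) / 555.0 = 38.60 rpm.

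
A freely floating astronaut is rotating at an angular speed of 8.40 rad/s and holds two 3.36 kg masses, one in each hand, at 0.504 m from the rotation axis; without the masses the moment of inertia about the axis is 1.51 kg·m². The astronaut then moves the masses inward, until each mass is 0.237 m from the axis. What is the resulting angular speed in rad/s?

ω₂ ≈ 14.3 rad/s

No external torque acts about the spin axis, so angular momentum is conserved.
I₁ = 1.51 + 2(3.36)(0.504)² = 3.217 kg·m²; I₂ = 1.51 + 2(3.36)(0.237)² = 1.887 kg·m².
ω₂ = I₁ω₁ / I₂ = (3.217)(8.40 rad/s) / (1.887) = 14.32 rad/s.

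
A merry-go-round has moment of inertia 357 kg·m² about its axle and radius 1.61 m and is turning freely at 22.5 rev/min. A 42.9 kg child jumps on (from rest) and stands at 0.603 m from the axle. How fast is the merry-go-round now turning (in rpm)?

No external torque acts about the axle; L_before = L_after.
Added inertia Σmr² = (42.9)(0.603)² = 15.60 kg·m²; I_f = 357.0 + 15.60 = 372.6 kg·m².
ω_f = I_p ω_i / I_f = (357.0)(22.5) / 372.6 = 21.56 rpm.

ω_f ≈ 21.6 rpm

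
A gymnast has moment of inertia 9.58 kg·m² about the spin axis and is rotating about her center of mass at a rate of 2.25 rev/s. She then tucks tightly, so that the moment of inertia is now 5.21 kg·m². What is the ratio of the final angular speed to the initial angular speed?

With no external torque about the axis, L is conserved: I₁ω₁ = I₂ω₂.
ω₂/ω₁ = I₁/I₂ = 9.580 / 5.210 = 1.839.

ω₂/ω₁ ≈ 1.84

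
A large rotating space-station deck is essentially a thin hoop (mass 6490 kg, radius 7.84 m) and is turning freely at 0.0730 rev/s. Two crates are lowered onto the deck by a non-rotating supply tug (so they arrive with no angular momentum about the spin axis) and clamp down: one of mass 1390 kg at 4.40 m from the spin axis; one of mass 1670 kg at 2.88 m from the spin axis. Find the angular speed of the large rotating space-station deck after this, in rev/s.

No external torque acts about the spin axis; L_before = L_after.
I_p = (6490)(7.84)² = 3.989e+05 kg·m².
Added inertia Σmr² = (1390)(4.40)² + (1670)(2.88)² = 40760 kg·m²; I_f = 3.989e+05 + 40760 = 4.397e+05 kg·m².
ω_f = I_p ω_i / I_f = (3.989e+05)(0.0730) / 4.397e+05 = 0.06623 rev/s.

ω_f ≈ 0.0662 rev/s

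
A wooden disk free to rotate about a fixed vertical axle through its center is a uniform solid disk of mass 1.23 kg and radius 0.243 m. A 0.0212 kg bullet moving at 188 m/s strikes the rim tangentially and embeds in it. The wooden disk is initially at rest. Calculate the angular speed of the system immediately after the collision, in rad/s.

|ω_f| ≈ 25.8 rad/s

About the axle the impulsive forces during the collision are internal, so angular momentum about that axis is conserved.
I_p = ½(1.23)(0.243)² = 0.03632 kg·m². Taking the sense of the bullet's angular momentum as positive, L_{bullet} = m v R = (0.0212)(188)(0.243) = 0.9685 kg·m²/s.
L_i = 0 + 0.9685 = 0.9685 kg·m²/s.
After sticking, I_f = I_p + m R² = 0.03632 + (0.0212)(0.243)² = 0.03757 kg·m².
ω_f = L_i / I_f = 0.9685 / 0.03757 = 25.78 rad/s.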